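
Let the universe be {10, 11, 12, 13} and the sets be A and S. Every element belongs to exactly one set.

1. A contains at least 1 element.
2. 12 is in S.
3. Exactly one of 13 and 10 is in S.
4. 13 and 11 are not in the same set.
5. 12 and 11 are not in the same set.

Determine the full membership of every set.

A = {10, 11}; S = {12, 13}

From (2): 12 ∈ S.
(5): 11 ∉ S.
Only one set left: 11 ∈ A.
(4): 13 ∉ A.
Only one set left: 13 ∈ S.
(3) (exactly one): 10 ∉ S.
Only one set left: 10 ∈ A.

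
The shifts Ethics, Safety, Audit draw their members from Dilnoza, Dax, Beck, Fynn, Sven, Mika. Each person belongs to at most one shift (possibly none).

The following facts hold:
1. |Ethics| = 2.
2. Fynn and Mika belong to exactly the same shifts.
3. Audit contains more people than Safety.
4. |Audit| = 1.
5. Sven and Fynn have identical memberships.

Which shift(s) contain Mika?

Mika: none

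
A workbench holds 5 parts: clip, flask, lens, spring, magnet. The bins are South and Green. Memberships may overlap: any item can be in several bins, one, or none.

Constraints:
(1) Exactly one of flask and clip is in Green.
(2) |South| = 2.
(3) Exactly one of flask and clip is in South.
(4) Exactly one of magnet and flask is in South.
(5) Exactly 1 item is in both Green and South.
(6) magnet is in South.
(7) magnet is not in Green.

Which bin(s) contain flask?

flask: none

From (6): magnet ∈ South.
From (7): magnet ∉ Green.
(4) (exactly one): flask ∉ South.
(3) (exactly one): clip ∈ South.
(2): South already has 2, so the rest are out.
Suppose flask ∈ Green: no assignment then satisfies all the clues, so flask ∉ Green.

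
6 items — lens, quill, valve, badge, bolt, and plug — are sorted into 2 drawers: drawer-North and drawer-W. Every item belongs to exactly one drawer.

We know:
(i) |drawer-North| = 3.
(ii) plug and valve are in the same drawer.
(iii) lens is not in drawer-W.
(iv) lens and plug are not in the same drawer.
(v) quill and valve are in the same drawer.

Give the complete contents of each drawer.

From (iii): lens ∉ drawer-W.
Only one drawer left: lens ∈ drawer-North.
(iv): plug ∉ drawer-North.
Only one drawer left: plug ∈ drawer-W.
(ii): valve matches plug: valve ∉ drawer-North.
(ii): valve matches plug: valve ∈ drawer-W.
(v): quill matches valve: quill ∉ drawer-North.
(v): quill matches valve: quill ∈ drawer-W.
(i): only 3 candidates remain for drawer-North, so all are in.

drawer-North = {badge, bolt, lens}; drawer-W = {plug, quill, valve}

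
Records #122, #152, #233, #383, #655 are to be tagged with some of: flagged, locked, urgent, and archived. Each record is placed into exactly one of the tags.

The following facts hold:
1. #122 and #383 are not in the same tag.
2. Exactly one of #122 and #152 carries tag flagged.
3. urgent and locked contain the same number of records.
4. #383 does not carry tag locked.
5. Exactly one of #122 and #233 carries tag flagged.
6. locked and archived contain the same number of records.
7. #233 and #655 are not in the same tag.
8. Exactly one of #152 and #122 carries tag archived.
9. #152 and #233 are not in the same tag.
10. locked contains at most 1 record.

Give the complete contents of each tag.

flagged = {#122, #655}; locked = {#233}; urgent = {#383}; archived = {#152}

From (4): #383 ∉ locked.
Suppose #122 ∉ flagged: no assignment then satisfies all the clues, so #122 ∈ flagged.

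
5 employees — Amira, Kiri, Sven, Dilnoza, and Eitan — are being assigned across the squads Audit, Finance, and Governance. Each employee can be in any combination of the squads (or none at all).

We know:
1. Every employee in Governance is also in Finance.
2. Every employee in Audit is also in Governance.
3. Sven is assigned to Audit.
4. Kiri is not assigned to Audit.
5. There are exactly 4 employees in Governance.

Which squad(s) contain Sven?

Sven: Audit, Finance, Governance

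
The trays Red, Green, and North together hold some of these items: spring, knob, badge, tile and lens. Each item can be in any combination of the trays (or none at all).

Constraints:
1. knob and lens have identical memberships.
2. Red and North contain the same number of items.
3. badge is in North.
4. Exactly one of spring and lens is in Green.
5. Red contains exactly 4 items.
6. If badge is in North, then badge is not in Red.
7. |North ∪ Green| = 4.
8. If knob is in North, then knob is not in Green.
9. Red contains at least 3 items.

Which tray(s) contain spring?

spring: Green, North, Red

From (3): badge ∈ North.
(6): badge ∉ Red.
(5): only 4 candidates remain for Red, so all are in.
Suppose spring ∉ Green: no assignment then satisfies all the clues, so spring ∈ Green.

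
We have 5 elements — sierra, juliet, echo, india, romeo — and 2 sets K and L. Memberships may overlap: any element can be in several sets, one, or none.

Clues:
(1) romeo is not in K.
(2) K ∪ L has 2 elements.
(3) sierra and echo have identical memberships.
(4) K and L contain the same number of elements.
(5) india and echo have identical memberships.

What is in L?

L = {romeo}

From (1): romeo ∉ K.
Suppose sierra ∈ L: no assignment then satisfies all the clues, so sierra ∉ L.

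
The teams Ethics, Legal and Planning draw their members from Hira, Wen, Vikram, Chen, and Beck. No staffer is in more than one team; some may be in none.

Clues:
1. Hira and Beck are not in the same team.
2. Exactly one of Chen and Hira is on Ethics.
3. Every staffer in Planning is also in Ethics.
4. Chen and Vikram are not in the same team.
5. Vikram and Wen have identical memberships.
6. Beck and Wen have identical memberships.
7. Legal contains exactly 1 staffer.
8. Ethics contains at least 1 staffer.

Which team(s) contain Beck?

Beck: none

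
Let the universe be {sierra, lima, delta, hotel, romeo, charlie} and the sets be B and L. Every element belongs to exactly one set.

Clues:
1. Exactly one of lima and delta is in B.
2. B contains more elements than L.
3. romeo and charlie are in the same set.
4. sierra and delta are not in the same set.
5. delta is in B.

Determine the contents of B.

B = {charlie, delta, hotel, romeo}

From (5): delta ∈ B.
(1) (exactly one): lima ∉ B.
(4): sierra ∉ B.
Only one set left: sierra ∈ L.
Only one set left: lima ∈ L.
Suppose hotel ∉ B: no assignment then satisfies all the clues, so hotel ∈ B.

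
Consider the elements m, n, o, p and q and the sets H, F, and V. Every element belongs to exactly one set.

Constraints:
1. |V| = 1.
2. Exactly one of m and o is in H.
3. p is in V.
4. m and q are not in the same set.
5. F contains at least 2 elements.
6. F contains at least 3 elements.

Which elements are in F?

F = {n, o, q}

From (3): p ∈ V.
(1): V already has 1, so the rest are out.
Suppose m ∈ F: no assignment then satisfies all the clues, so m ∉ F.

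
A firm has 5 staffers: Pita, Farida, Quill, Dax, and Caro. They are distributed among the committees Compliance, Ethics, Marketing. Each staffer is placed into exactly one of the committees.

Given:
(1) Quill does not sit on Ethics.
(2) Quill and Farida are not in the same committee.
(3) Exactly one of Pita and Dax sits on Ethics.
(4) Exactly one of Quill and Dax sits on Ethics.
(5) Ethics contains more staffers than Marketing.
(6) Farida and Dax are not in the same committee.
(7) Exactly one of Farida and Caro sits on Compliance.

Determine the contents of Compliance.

From (1): Quill ∉ Ethics.
(4) (exactly one): Dax ∈ Ethics.
(6): Farida ∉ Ethics.
(3) (exactly one): Pita ∉ Ethics.
Suppose Pita ∉ Compliance: no assignment then satisfies all the clues, so Pita ∈ Compliance.

Compliance = {Farida, Pita}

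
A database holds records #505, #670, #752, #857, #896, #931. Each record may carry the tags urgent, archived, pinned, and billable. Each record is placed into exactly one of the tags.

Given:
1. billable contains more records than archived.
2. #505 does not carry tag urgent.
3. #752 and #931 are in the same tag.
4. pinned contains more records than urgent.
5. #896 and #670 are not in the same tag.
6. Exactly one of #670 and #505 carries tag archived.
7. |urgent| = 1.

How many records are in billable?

2

From (2): #505 ∉ urgent.
Suppose #752 ∈ urgent: no assignment then satisfies all the clues, so #752 ∉ urgent.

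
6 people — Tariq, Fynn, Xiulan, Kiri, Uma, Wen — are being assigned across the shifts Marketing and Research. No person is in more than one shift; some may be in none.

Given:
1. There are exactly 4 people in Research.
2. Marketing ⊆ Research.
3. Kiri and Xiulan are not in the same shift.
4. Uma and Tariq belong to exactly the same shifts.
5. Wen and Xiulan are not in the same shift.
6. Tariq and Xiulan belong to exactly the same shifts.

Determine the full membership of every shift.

Marketing = {}; Research = {Fynn, Tariq, Uma, Xiulan}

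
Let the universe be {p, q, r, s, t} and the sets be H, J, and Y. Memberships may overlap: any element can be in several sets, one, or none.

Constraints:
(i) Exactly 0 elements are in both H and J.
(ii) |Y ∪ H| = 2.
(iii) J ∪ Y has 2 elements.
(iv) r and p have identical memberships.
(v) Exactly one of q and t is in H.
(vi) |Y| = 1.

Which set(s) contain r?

r: none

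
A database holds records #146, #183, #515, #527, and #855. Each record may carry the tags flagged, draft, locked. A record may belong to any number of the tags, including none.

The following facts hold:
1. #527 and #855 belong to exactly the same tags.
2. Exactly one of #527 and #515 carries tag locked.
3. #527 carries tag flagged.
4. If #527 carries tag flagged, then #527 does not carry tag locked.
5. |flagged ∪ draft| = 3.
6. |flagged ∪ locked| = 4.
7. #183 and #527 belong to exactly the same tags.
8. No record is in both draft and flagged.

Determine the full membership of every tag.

flagged = {#183, #527, #855}; draft = {}; locked = {#515}

From (3): #527 ∈ flagged.
(1): #855 matches #527: #855 ∈ flagged.
(4): #527 ∉ locked.
(7): #183 matches #527: #183 ∈ flagged.
(7): #183 matches #527: #183 ∉ locked.
(8) (disjoint): #183 ∉ draft.
(8) (disjoint): #527 ∉ draft.
(8) (disjoint): #855 ∉ draft.
(1): #855 matches #527: #855 ∉ locked.
(2) (exactly one): #515 ∈ locked.
Suppose #146 ∈ flagged: no assignment then satisfies all the clues, so #146 ∉ flagged.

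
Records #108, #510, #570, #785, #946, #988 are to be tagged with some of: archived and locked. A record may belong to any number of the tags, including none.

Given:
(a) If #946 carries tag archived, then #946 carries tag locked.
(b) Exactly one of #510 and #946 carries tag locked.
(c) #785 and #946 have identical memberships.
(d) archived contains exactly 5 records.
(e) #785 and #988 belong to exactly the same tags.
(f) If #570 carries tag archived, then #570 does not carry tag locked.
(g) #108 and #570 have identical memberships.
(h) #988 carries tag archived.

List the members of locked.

locked = {#785, #946, #988}

From (h): #988 ∈ archived.
(e): #785 matches #988: #785 ∈ archived.
(c): #946 matches #785: #946 ∈ archived.
(a): #946 ∈ locked.
(b) (exactly one): #510 ∉ locked.
(c): #785 matches #946: #785 ∈ locked.
(e): #988 matches #785: #988 ∈ locked.
Suppose #108 ∈ locked: no assignment then satisfies all the clues, so #108 ∉ locked.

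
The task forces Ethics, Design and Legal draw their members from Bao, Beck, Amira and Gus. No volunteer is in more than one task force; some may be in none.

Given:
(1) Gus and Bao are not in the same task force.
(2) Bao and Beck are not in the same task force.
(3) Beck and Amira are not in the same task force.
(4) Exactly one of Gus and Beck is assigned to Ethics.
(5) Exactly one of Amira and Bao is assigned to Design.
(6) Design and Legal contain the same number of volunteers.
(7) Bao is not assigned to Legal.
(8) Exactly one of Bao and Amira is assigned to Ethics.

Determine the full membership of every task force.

From (7): Bao ∉ Legal.
Suppose Bao ∈ Ethics: no assignment then satisfies all the clues, so Bao ∉ Ethics.

Ethics = {Amira, Gus}; Design = {Bao}; Legal = {Beck}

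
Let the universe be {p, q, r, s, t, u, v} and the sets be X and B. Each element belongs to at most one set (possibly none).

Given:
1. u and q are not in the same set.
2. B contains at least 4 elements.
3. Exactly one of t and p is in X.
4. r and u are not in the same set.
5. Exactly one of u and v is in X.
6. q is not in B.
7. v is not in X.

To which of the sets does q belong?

From (6): q ∉ B.
From (7): v ∉ X.
(5) (exactly one): u ∈ X.
(1): q ∉ X.
(4): r ∉ X.

q: none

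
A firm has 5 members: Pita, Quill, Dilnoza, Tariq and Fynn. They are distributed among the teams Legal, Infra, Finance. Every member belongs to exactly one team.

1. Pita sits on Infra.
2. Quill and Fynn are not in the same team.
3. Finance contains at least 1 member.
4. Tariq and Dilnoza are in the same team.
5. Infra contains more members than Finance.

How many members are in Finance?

1

From (1): Pita ∈ Infra.
Suppose Dilnoza ∈ Finance: no assignment then satisfies all the clues, so Dilnoza ∉ Finance.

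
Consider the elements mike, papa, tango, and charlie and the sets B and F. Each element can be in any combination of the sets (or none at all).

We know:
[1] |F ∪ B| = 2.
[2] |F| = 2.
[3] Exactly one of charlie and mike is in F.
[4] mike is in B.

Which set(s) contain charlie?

From (4): mike ∈ B.
Suppose charlie ∈ B: no assignment then satisfies all the clues, so charlie ∉ B.

charlie: none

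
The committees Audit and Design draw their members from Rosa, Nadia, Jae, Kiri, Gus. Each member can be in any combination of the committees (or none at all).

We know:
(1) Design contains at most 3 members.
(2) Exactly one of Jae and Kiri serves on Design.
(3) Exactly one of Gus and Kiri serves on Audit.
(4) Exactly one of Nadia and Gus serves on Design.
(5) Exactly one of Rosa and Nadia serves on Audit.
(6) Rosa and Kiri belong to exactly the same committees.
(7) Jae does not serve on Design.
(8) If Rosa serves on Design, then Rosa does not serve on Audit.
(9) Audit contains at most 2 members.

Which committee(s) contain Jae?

From (7): Jae ∉ Design.
(2) (exactly one): Kiri ∈ Design.
(6): Rosa matches Kiri: Rosa ∈ Design.
(8): Rosa ∉ Audit.
(5) (exactly one): Nadia ∈ Audit.
(6): Kiri matches Rosa: Kiri ∉ Audit.
(3) (exactly one): Gus ∈ Audit.
(9): Audit already has 2, so the rest are out.

Jae: none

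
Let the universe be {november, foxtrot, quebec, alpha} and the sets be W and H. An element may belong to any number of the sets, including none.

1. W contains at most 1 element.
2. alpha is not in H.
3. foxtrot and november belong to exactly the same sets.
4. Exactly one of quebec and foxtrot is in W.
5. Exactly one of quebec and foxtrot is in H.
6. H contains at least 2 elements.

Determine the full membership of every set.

W = {quebec}; H = {foxtrot, november}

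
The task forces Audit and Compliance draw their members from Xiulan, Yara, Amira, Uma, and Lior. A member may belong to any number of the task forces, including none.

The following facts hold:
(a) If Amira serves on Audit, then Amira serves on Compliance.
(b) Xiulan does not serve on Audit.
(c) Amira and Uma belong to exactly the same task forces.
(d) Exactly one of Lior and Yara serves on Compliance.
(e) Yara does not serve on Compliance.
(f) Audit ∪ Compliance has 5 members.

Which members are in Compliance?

Compliance = {Amira, Lior, Uma, Xiulan}

From (b): Xiulan ∉ Audit.
From (e): Yara ∉ Compliance.
(d) (exactly one): Lior ∈ Compliance.
Suppose Xiulan ∉ Compliance: no assignment then satisfies all the clues, so Xiulan ∈ Compliance.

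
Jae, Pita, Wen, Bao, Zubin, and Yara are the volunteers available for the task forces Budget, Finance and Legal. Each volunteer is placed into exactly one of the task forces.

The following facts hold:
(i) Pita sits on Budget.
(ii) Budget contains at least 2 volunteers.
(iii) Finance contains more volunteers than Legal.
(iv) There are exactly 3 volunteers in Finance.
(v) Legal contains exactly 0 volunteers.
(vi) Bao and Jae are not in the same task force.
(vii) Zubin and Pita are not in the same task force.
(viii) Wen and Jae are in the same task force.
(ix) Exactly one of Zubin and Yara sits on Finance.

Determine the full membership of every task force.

Budget = {Bao, Pita, Yara}; Finance = {Jae, Wen, Zubin}; Legal = {}

From (i): Pita ∈ Budget.
(v): Legal already has 0, so the rest are out.
(vii): Zubin ∉ Budget.
Only one task force left: Zubin ∈ Finance.
(ix) (exactly one): Yara ∉ Finance.
Only one task force left: Yara ∈ Budget.
Suppose Jae ∈ Budget: no assignment then satisfies all the clues, so Jae ∉ Budget.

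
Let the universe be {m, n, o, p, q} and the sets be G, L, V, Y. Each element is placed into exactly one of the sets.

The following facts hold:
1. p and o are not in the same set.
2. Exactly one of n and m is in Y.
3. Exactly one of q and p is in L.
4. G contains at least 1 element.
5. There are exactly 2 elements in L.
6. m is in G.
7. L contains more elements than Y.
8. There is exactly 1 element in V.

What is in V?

V = {p}

From (6): m ∈ G.
(2) (exactly one): n ∈ Y.
Suppose o ∈ V: no assignment then satisfies all the clues, so o ∉ V.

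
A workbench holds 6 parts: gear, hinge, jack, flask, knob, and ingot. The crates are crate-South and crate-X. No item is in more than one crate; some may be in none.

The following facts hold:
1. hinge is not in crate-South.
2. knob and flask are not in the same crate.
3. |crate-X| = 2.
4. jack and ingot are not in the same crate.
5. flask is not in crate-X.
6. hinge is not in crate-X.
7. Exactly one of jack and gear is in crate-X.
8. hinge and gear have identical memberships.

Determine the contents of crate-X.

crate-X = {jack, knob}

From (1): hinge ∉ crate-South.
From (5): flask ∉ crate-X.
From (6): hinge ∉ crate-X.
(8): gear matches hinge: gear ∉ crate-South.
(8): gear matches hinge: gear ∉ crate-X.
(7) (exactly one): jack ∈ crate-X.
(4): ingot ∉ crate-X.
(3): only 2 candidates remain for crate-X, so all are in.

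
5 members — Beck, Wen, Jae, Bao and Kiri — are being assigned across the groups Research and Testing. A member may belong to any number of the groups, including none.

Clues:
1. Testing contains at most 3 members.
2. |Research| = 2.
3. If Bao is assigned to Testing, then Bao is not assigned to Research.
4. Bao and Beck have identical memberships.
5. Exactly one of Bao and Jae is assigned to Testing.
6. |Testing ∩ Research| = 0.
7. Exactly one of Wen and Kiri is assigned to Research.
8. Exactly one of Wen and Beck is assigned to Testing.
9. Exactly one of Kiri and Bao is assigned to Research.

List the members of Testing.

Testing = {Bao, Beck}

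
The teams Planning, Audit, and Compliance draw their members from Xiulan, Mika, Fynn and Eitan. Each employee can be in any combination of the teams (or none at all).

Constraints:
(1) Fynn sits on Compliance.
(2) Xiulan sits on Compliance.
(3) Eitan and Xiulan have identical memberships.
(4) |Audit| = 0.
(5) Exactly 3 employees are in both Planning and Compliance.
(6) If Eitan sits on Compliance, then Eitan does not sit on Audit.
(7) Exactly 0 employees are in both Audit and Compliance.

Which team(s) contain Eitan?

Eitan: Compliance, Planning

From (1): Fynn ∈ Compliance.
From (2): Xiulan ∈ Compliance.
(3): Eitan matches Xiulan: Eitan ∈ Compliance.
(4): Audit already has 0, so the rest are out.
Suppose Eitan ∉ Planning: no assignment then satisfies all the clues, so Eitan ∈ Planning.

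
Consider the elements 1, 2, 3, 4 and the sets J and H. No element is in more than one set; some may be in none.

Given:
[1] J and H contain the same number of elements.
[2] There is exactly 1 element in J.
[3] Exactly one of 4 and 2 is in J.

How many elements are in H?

1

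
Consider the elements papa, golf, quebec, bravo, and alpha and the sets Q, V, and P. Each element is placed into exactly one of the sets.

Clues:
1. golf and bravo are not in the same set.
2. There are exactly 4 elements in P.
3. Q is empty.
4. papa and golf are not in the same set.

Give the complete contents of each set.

Q = {}; V = {golf}; P = {alpha, bravo, papa, quebec}

(3): Q already has 0, so the rest are out.
Suppose papa ∈ V: no assignment then satisfies all the clues, so papa ∉ V.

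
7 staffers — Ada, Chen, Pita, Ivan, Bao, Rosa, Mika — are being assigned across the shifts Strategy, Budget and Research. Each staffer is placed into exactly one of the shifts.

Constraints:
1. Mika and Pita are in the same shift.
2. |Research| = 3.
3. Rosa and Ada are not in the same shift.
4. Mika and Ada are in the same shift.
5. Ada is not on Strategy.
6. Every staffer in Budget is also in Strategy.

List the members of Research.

From (5): Ada ∉ Strategy.
(4): Mika matches Ada: Mika ∉ Strategy.
(6) contrapositive: Ada ∉ Budget.
(6) contrapositive: Mika ∉ Budget.
Only one shift left: Ada ∈ Research.
Only one shift left: Mika ∈ Research.
(1): Pita matches Mika: Pita ∉ Strategy.
(1): Pita matches Mika: Pita ∉ Budget.
(1): Pita matches Mika: Pita ∈ Research.
(2): Research already has 3, so the rest are out.

Research = {Ada, Mika, Pita}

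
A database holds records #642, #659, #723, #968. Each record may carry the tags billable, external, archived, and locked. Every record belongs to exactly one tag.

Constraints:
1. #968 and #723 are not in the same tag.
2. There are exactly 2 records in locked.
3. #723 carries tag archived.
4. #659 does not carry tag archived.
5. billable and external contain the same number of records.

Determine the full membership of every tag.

billable = {}; external = {}; archived = {#642, #723}; locked = {#659, #968}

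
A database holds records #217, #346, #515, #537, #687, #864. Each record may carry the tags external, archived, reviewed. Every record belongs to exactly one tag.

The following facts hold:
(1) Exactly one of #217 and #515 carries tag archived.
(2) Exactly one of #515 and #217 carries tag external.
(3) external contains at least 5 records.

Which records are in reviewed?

reviewed = {}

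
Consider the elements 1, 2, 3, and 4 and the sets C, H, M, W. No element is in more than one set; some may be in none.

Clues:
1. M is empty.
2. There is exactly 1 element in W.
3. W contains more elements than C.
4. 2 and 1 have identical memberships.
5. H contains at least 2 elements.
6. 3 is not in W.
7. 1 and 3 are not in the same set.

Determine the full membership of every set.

From (6): 3 ∉ W.
(1): M already has 0, so the rest are out.
Suppose 1 ∈ C: no assignment then satisfies all the clues, so 1 ∉ C.

C = {}; H = {1, 2}; M = {}; W = {4}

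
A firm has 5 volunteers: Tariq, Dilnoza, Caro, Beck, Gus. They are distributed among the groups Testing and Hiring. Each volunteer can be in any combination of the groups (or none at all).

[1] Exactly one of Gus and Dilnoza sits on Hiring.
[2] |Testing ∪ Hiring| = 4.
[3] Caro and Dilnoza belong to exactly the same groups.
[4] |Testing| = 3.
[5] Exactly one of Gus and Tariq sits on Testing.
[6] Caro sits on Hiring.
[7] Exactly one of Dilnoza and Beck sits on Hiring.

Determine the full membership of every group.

From (6): Caro ∈ Hiring.
(3): Dilnoza matches Caro: Dilnoza ∈ Hiring.
(7) (exactly one): Beck ∉ Hiring.
(1) (exactly one): Gus ∉ Hiring.
Suppose Tariq ∈ Testing: no assignment then satisfies all the clues, so Tariq ∉ Testing.

Testing = {Caro, Dilnoza, Gus}; Hiring = {Caro, Dilnoza, Tariq}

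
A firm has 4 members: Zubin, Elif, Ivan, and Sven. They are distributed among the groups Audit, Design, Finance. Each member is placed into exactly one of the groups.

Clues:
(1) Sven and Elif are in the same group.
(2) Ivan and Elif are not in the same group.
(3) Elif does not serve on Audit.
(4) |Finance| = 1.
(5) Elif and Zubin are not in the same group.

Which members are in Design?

From (3): Elif ∉ Audit.
(1): Sven matches Elif: Sven ∉ Audit.
Suppose Zubin ∈ Design: no assignment then satisfies all the clues, so Zubin ∉ Design.

Design = {Elif, Sven}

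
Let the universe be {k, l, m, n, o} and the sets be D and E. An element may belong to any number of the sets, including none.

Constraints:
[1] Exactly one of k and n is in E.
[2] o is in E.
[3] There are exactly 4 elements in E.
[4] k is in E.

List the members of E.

E = {k, l, m, o}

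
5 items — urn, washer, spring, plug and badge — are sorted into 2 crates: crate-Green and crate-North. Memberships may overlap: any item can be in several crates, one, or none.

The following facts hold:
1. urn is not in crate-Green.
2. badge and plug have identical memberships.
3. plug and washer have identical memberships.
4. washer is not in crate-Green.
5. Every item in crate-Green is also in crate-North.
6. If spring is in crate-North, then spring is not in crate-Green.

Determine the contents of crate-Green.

From (1): urn ∉ crate-Green.
From (4): washer ∉ crate-Green.
(3): plug matches washer: plug ∉ crate-Green.
(2): badge matches plug: badge ∉ crate-Green.
Suppose spring ∈ crate-Green: no assignment then satisfies all the clues, so spring ∉ crate-Green.

crate-Green = {}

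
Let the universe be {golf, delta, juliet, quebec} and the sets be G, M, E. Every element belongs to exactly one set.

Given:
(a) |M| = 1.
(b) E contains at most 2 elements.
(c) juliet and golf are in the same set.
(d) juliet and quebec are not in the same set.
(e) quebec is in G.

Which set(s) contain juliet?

From (e): quebec ∈ G.
(d): juliet ∉ G.
(c): golf matches juliet: golf ∉ G.
Suppose juliet ∈ M: no assignment then satisfies all the clues, so juliet ∉ M.

juliet: E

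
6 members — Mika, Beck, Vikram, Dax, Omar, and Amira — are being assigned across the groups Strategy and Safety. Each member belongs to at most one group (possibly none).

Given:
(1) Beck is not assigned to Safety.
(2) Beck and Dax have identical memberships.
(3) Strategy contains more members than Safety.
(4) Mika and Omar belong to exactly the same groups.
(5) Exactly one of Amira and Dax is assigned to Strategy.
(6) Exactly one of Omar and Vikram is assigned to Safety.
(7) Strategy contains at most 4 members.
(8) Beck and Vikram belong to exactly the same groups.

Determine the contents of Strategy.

From (1): Beck ∉ Safety.
(2): Dax matches Beck: Dax ∉ Safety.
(8): Vikram matches Beck: Vikram ∉ Safety.
(6) (exactly one): Omar ∈ Safety.
(4): Mika matches Omar: Mika ∉ Strategy.
(4): Mika matches Omar: Mika ∈ Safety.
Suppose Beck ∉ Strategy: no assignment then satisfies all the clues, so Beck ∈ Strategy.

Strategy = {Beck, Dax, Vikram}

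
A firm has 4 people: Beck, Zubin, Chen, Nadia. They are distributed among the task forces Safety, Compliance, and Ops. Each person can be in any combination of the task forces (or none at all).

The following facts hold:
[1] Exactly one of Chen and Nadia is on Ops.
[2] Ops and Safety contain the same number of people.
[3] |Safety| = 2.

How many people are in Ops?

2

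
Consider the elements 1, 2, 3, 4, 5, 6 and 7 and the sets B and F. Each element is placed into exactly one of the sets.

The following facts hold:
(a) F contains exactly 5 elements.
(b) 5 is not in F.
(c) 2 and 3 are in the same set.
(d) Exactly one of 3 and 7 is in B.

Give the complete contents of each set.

B = {5, 7}; F = {1, 2, 3, 4, 6}

From (b): 5 ∉ F.
Only one set left: 5 ∈ B.
Suppose 1 ∈ B: no assignment then satisfies all the clues, so 1 ∉ B.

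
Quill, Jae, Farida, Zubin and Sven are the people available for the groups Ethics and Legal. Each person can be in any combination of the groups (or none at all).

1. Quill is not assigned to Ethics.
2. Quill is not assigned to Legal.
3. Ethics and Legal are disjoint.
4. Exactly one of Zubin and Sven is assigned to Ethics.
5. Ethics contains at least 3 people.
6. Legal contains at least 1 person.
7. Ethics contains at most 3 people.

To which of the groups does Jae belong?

Jae: Ethics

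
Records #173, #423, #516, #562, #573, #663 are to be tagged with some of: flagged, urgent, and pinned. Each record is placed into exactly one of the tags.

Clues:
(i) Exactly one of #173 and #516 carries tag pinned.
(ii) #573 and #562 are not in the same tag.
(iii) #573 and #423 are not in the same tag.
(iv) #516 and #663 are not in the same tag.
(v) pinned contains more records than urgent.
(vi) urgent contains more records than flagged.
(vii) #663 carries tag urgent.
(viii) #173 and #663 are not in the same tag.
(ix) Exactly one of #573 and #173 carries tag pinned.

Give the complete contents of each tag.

From (vii): #663 ∈ urgent.
(iv): #516 ∉ urgent.
(viii): #173 ∉ urgent.
Suppose #173 ∈ flagged: no assignment then satisfies all the clues, so #173 ∉ flagged.

flagged = {#516}; urgent = {#573, #663}; pinned = {#173, #423, #562}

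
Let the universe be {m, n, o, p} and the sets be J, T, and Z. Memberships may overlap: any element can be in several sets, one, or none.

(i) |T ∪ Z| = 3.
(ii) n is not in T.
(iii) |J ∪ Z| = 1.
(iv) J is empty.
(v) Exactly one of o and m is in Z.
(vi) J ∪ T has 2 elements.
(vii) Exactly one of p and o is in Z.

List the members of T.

T = {m, p}

From (ii): n ∉ T.
(iv): J already has 0, so the rest are out.
Suppose m ∉ T: no assignment then satisfies all the clues, so m ∈ T.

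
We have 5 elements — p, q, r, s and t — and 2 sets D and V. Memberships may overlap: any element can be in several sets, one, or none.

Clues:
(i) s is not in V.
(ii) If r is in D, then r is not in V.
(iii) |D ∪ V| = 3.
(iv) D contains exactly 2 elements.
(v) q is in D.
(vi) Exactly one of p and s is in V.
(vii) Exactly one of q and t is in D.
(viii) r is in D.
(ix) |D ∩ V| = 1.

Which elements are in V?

V = {p, q}

From (i): s ∉ V.
From (v): q ∈ D.
From (viii): r ∈ D.
(ii): r ∉ V.
(iv): D already has 2, so the rest are out.
(vi) (exactly one): p ∈ V.
Suppose q ∉ V: no assignment then satisfies all the clues, so q ∈ V.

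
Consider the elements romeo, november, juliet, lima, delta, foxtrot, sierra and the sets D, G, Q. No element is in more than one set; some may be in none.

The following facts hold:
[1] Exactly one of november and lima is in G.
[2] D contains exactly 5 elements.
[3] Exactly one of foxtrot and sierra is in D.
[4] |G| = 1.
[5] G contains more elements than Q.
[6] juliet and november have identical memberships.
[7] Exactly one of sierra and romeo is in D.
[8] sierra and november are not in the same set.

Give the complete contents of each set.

D = {delta, foxtrot, juliet, november, romeo}; G = {lima}; Q = {}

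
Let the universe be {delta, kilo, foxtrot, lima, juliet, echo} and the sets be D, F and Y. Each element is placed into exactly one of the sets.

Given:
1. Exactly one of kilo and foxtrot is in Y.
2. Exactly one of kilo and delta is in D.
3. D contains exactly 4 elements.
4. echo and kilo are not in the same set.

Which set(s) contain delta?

delta: D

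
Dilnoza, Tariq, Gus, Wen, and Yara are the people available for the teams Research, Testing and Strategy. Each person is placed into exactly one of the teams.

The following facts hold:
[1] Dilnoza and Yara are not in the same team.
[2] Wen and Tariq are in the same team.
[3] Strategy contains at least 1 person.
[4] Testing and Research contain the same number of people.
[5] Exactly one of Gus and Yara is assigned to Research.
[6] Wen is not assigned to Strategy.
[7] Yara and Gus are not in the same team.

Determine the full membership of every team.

From (6): Wen ∉ Strategy.
(2): Tariq matches Wen: Tariq ∉ Strategy.
Suppose Dilnoza ∉ Research: no assignment then satisfies all the clues, so Dilnoza ∈ Research.

Research = {Dilnoza, Gus}; Testing = {Tariq, Wen}; Strategy = {Yara}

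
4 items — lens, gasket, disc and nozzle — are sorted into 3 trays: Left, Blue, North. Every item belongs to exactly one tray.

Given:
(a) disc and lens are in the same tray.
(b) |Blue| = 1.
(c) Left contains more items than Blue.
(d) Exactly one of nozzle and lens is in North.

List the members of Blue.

Blue = {gasket}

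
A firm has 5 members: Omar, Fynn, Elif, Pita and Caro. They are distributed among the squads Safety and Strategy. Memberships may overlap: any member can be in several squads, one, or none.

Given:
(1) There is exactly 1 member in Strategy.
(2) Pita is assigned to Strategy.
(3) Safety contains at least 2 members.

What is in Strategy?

From (2): Pita ∈ Strategy.
(1): Strategy already has 1, so the rest are out.

Strategy = {Pita}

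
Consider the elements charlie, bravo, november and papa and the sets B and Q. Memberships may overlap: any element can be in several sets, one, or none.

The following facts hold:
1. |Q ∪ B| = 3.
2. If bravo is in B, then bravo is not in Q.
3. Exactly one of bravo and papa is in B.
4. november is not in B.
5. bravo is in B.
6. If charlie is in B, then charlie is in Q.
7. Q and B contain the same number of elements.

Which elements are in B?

B = {bravo, charlie}

From (4): november ∉ B.
From (5): bravo ∈ B.
(2): bravo ∉ Q.
(3) (exactly one): papa ∉ B.
Suppose charlie ∉ B: no assignment then satisfies all the clues, so charlie ∈ B.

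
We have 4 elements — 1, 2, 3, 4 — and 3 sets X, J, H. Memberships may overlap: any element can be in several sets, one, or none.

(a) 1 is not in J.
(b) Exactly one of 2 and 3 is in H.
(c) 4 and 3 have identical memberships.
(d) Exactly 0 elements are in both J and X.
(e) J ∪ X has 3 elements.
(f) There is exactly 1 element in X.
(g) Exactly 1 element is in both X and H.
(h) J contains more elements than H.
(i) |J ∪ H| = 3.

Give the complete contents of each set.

From (a): 1 ∉ J.
Suppose 1 ∈ X: no assignment then satisfies all the clues, so 1 ∉ X.

X = {2}; J = {3, 4}; H = {2}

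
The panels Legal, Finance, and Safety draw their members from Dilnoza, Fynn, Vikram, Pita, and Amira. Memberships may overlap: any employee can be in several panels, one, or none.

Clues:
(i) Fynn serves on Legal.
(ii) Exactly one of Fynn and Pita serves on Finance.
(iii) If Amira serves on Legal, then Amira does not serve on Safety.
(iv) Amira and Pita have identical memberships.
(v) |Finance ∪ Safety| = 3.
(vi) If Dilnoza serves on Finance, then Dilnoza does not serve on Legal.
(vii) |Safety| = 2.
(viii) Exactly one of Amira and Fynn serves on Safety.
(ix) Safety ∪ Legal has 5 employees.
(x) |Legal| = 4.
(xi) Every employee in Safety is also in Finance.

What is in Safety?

Safety = {Dilnoza, Fynn}

From (i): Fynn ∈ Legal.
Suppose Dilnoza ∉ Safety: no assignment then satisfies all the clues, so Dilnoza ∈ Safety.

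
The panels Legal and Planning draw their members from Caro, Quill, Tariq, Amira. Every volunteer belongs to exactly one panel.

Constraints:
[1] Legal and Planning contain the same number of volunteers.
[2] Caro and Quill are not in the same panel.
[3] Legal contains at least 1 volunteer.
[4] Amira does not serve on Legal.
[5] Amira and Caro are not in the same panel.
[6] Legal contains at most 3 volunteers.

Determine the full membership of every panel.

Legal = {Caro, Tariq}; Planning = {Amira, Quill}

From (4): Amira ∉ Legal.
Only one panel left: Amira ∈ Planning.
(5): Caro ∉ Planning.
Only one panel left: Caro ∈ Legal.
(2): Quill ∉ Legal.
Only one panel left: Quill ∈ Planning.
Suppose Tariq ∉ Legal: no assignment then satisfies all the clues, so Tariq ∈ Legal.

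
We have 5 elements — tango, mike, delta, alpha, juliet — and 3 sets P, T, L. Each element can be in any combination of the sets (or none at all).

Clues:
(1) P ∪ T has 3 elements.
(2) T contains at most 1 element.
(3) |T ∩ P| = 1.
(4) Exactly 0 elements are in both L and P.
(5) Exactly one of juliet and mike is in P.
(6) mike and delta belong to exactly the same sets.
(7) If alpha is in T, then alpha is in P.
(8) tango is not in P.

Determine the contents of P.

P = {alpha, delta, mike}

From (8): tango ∉ P.
Suppose mike ∉ P: no assignment then satisfies all the clues, so mike ∈ P.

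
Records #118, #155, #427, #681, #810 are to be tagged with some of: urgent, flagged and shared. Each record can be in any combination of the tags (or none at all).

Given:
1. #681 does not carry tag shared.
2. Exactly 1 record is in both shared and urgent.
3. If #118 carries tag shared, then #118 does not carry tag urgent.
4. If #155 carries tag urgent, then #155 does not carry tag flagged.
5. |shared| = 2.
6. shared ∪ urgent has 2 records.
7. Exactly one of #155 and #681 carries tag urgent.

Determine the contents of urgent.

urgent = {#155}

From (1): #681 ∉ shared.
Suppose #118 ∈ urgent: no assignment then satisfies all the clues, so #118 ∉ urgent.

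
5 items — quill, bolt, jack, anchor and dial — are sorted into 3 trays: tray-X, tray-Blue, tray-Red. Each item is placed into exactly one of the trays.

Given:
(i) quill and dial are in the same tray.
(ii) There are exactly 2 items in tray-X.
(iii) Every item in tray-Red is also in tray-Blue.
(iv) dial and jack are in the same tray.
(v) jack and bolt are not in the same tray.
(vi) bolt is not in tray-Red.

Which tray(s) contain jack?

jack: tray-Blue

From (vi): bolt ∉ tray-Red.
Suppose jack ∈ tray-X: no assignment then satisfies all the clues, so jack ∉ tray-X.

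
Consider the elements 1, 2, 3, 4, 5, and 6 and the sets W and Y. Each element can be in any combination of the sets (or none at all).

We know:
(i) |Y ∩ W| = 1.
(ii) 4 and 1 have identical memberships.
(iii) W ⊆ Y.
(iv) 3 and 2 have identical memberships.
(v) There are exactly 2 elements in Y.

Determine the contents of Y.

Y = {5, 6}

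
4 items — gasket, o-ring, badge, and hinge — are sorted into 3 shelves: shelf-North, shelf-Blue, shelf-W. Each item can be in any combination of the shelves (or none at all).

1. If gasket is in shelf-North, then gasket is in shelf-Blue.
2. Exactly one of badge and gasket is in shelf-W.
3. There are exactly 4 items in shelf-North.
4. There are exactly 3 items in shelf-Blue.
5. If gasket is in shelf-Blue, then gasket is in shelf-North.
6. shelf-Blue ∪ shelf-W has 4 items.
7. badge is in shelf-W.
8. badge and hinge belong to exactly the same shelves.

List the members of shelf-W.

shelf-W = {badge, hinge, o-ring}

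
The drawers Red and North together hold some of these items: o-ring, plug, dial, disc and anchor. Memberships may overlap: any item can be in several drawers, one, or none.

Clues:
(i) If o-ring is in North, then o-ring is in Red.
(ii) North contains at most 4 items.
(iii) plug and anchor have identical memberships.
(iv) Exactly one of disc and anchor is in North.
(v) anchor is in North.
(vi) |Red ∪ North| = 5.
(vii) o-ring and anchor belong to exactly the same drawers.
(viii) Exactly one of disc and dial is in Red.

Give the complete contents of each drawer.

Red = {anchor, disc, o-ring, plug}; North = {anchor, dial, o-ring, plug}

From (v): anchor ∈ North.
(iii): plug matches anchor: plug ∈ North.
(iv) (exactly one): disc ∉ North.
(vii): o-ring matches anchor: o-ring ∈ North.
(i): o-ring ∈ Red.
(vii): anchor matches o-ring: anchor ∈ Red.
(iii): plug matches anchor: plug ∈ Red.
Suppose dial ∈ Red: no assignment then satisfies all the clues, so dial ∉ Red.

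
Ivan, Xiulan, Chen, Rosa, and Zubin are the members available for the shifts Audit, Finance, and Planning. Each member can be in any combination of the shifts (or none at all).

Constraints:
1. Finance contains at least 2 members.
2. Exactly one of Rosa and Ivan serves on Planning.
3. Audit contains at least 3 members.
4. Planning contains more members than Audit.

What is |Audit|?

3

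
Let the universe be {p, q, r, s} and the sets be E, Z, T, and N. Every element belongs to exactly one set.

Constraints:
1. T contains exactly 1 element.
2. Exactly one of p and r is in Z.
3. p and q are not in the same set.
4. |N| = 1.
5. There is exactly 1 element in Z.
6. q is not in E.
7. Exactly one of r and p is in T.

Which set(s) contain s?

From (6): q ∉ E.
Suppose s ∉ E: no assignment then satisfies all the clues, so s ∈ E.

s: E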